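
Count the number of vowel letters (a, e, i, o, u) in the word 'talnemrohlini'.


Scanning each character of 'talnemrohlini':
  Position 1: 't' -> consonant (running count: 0)
  Position 2: 'a' -> vowel (running count: 1)
  Position 3: 'l' -> consonant (running count: 1)
  Position 4: 'n' -> consonant (running count: 1)
  Position 5: 'e' -> vowel (running count: 2)
  Position 6: 'm' -> consonant (running count: 2)
  Position 7: 'r' -> consonant (running count: 2)
  Position 8: 'o' -> vowel (running count: 3)
  Position 9: 'h' -> consonant (running count: 3)
  Position 10: 'l' -> consonant (running count: 3)
  Position 11: 'i' -> vowel (running count: 4)
  Position 12: 'n' -> consonant (running count: 4)
  Position 13: 'i' -> vowel (running count: 5)
Total vowels: 5

5


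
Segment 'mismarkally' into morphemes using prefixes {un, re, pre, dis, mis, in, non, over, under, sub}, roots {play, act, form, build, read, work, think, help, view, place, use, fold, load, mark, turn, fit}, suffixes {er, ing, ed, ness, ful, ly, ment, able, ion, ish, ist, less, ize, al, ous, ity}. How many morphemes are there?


Segmenting 'mismarkally' against the inventory:
  'mis' -> prefix (morpheme 1)
  'mark' -> root (morpheme 2)
  'al' -> suffix (morpheme 3)
  'ly' -> suffix (morpheme 4)
Total morphemes: 4

4


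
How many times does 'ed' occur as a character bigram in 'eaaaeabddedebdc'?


Scanning 'eaaaeabddedebdc' for bigram 'ed':
  Position 0: 'ea' -> no
  Position 1: 'aa' -> no
  Position 2: 'aa' -> no
  Position 3: 'ae' -> no
  Position 4: 'ea' -> no
  Position 5: 'ab' -> no
  Position 6: 'bd' -> no
  Position 7: 'dd' -> no
  Position 8: 'de' -> no
  Position 9: 'ed' -> MATCH
  Position 10: 'de' -> no
  Position 11: 'eb' -> no
  Position 12: 'bd' -> no
  Position 13: 'dc' -> no
Total matches: 1

1


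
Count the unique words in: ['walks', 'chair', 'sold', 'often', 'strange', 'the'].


Listing all tokens and tracking unique types:
  Token 1: 'walks' -> NEW (unique so far: 1)
  Token 2: 'chair' -> NEW (unique so far: 2)
  Token 3: 'sold' -> NEW (unique so far: 3)
  Token 4: 'often' -> NEW (unique so far: 4)
  Token 5: 'strange' -> NEW (unique so far: 5)
  Token 6: 'the' -> NEW (unique so far: 6)
Unique types: ('chair', 'often', 'sold', 'strange', 'the', 'walks')
Vocabulary size: 6

6


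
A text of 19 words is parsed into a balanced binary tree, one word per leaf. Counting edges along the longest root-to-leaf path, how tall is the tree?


In a balanced binary tree with n leaves the deepest leaf is ceil(log2(n)) edges below the root.
log2(19) = 4.2479
ceil(4.2479) = 5
height (edges) = 5

5


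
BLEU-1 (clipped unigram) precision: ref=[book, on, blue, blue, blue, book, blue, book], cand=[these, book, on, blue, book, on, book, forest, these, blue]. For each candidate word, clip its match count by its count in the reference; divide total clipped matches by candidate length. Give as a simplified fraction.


Reference word counts: {'blue': 4, 'book': 3, 'on': 1}
Checking each candidate word (with clipping):
  'these' -> not in reference -> no match (matches: 0)
  'book' -> in reference (ref count 3, used 1/3) -> match (matches: 1)
  'on' -> in reference (ref count 1, used 1/1) -> match (matches: 2)
  'blue' -> in reference (ref count 4, used 1/4) -> match (matches: 3)
  'book' -> in reference (ref count 3, used 2/3) -> match (matches: 4)
  'on' -> ref count 1 already used up (1/1) -> clipped, no match (matches: 4)
  'book' -> in reference (ref count 3, used 3/3) -> match (matches: 5)
  'forest' -> not in reference -> no match (matches: 5)
  'these' -> not in reference -> no match (matches: 5)
  'blue' -> in reference (ref count 4, used 2/4) -> match (matches: 6)
Clipped matches: 6, Candidate length: 10
Precision = 6/10 = 3/5

3/5


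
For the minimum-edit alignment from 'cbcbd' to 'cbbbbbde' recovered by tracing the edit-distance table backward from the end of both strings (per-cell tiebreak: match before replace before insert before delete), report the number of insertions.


Edit distance = 4. Backtracking from cell (5, 8) with preference match > replace > insert > delete,
then listing the resulting alignment 'cbcbd' -> 'cbbbbbde' left to right:
  Step 1: keep 'c'
  Step 2: insert 'b' [insertion #1]
  Step 3: insert 'b' [insertion #2]
  Step 4: keep 'b'
  Step 5: replace c->b
  Step 6: keep 'b'
  Step 7: keep 'd'
  Step 8: insert 'e' [insertion #3]
Total insertions: 3

3


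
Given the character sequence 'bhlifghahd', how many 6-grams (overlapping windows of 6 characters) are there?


String 'bhlifghahd' has length L = 10.
Number of overlapping n-grams = L - n + 1
Substituting: 10 - 6 + 1 = 5

5


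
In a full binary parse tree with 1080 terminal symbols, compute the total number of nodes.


Leaf nodes (terminals): 1080
Internal nodes = n - 1 = 1080 - 1 = 1079
Total = leaves + internal = 1080 + 1079 = 2159

2159


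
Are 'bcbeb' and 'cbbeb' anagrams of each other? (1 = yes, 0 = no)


Sort characters of 'bcbeb': 'bbbce'
Sort characters of 'cbbeb': 'bbbce'
Sorted forms match -> they ARE anagrams
Result: 1

1


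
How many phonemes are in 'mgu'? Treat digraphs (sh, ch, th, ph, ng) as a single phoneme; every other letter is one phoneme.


Parsing 'mgu' greedily, digraphs first:
  'm' -> consonant phoneme (phonemes so far: 1)
  'g' -> consonant phoneme (phonemes so far: 2)
  'u' -> vowel phoneme (phonemes so far: 3)
Total phonemes: 3

3


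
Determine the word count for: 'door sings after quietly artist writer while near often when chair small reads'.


Counting words by splitting on spaces:
  Word 1: 'door'
  Word 2: 'sings'
  Word 3: 'after'
  Word 4: 'quietly'
  Word 5: 'artist'
  Word 6: 'writer'
  Word 7: 'while'
  Word 8: 'near'
  Word 9: 'often'
  Word 10: 'when'
  Word 11: 'chair'
  Word 12: 'small'
  Word 13: 'reads'
Total words: 13

13


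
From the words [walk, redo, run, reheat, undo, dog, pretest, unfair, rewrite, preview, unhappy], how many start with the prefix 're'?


Checking each word for prefix 're':
  'walk' -> no (count: 0)
  'redo' -> YES, starts with 're' (count: 1)
  'run' -> no (count: 1)
  'reheat' -> YES, starts with 're' (count: 2)
  'undo' -> no (count: 2)
  'dog' -> no (count: 2)
  'pretest' -> no (count: 2)
  'unfair' -> no (count: 2)
  'rewrite' -> YES, starts with 're' (count: 3)
  'preview' -> no (count: 3)
  'unhappy' -> no (count: 3)
Total with prefix 're': 3

3


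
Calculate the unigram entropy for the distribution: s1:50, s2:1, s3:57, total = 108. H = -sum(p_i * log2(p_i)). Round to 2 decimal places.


Computing entropy H = -sum(p_i * log2(p_i)):
  s1: p = 50/108 = 0.4630, -p*log2(p) = 0.5144
  s2: p = 1/108 = 0.0093, -p*log2(p) = 0.0625
  s3: p = 57/108 = 0.5278, -p*log2(p) = 0.4866
H = sum of terms = 1.0635
Rounded to 2 decimals: 1.06

1.06


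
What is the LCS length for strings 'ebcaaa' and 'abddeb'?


DP table for LCS of 'ebcaaa' and 'abddeb':
       a  b  d  d  e  b
    0  0  0  0  0  0  0
  e 0  0  0  0  0  1  1
  b 0  0  1  1  1  1  2
  c 0  0  1  1  1  1  2
  a 0  1  1  1  1  1  2
  a 0  1  1  1  1  1  2
  a 0  1  1  1  1  1  2
LCS: 'eb'
LCS length = 2

2


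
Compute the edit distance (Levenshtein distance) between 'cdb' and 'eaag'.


Building DP table for s1='cdb' (len 3) and s2='eaag' (len 4):
       e  a  a  g
    0  1  2  3  4
  c 1  1  2  3  4
  d 2  2  2  3  4
  b 3  3  3  3  4
Edit distance = dp[3][4] = 4

4


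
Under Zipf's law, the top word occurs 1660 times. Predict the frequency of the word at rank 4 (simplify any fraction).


Zipf's law: freq(rank) = f1 / rank
f1 = 1660, rank = 4
freq = 1660 / 4
= 415

415


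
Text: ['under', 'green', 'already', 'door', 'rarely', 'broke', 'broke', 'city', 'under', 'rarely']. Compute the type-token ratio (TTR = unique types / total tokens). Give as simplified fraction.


Tokens: 10
Unique types: ('already', 'broke', 'city', 'door', 'green', 'rarely', 'under') = 7
TTR = 7/10
Already in lowest terms.

7/10


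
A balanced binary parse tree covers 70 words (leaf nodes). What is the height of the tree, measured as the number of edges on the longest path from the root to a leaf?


In a balanced binary tree with n leaves the deepest leaf is ceil(log2(n)) edges below the root.
log2(70) = 6.1293
ceil(6.1293) = 7
height (edges) = 7

7


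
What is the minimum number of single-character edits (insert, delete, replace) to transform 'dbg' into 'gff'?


Building DP table for s1='dbg' (len 3) and s2='gff' (len 3):
       g  f  f
    0  1  2  3
  d 1  1  2  3
  b 2  2  2  3
  g 3  2  3  3
Edit distance = dp[3][3] = 3

3


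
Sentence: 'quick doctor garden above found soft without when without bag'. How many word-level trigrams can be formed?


Word trigrams from [10] words:
  Trigram 1: (quick doctor garden)
  Trigram 2: (doctor garden above)
  Trigram 3: (garden above found)
  Trigram 4: (above found soft)
  Trigram 5: (found soft without)
  Trigram 6: (soft without when)
  Trigram 7: (without when without)
  Trigram 8: (when without bag)
Total word trigrams: 10 - 2 = 8

8


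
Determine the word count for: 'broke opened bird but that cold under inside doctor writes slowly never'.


Counting words by splitting on spaces:
  Word 1: 'broke'
  Word 2: 'opened'
  Word 3: 'bird'
  Word 4: 'but'
  Word 5: 'that'
  Word 6: 'cold'
  Word 7: 'under'
  Word 8: 'inside'
  Word 9: 'doctor'
  Word 10: 'writes'
  Word 11: 'slowly'
  Word 12: 'never'
Total words: 12

12


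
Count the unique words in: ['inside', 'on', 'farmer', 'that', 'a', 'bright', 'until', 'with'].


Listing all tokens and tracking unique types:
  Token 1: 'inside' -> NEW (unique so far: 1)
  Token 2: 'on' -> NEW (unique so far: 2)
  Token 3: 'farmer' -> NEW (unique so far: 3)
  Token 4: 'that' -> NEW (unique so far: 4)
  Token 5: 'a' -> NEW (unique so far: 5)
  Token 6: 'bright' -> NEW (unique so far: 6)
  Token 7: 'until' -> NEW (unique so far: 7)
  Token 8: 'with' -> NEW (unique so far: 8)
Unique types: ('a', 'bright', 'farmer', 'inside', 'on', 'that', 'until', 'with')
Vocabulary size: 8

8


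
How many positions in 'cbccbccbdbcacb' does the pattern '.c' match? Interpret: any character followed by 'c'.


Pattern: .c means any character followed by 'c'.
Scanning 'cbccbccbdbcacb' position-by-position:
  Pos 0: window 'cb' -> no
  Pos 1: window 'bc' -> MATCH
  Pos 2: window 'cc' -> MATCH
  Pos 3: window 'cb' -> no
  Pos 4: window 'bc' -> MATCH
  Pos 5: window 'cc' -> MATCH
  Pos 6: window 'cb' -> no
  Pos 7: window 'bd' -> no
  Pos 8: window 'db' -> no
  Pos 9: window 'bc' -> MATCH
  Pos 10: window 'ca' -> no
  Pos 11: window 'ac' -> MATCH
  Pos 12: window 'cb' -> no
  Pos 13: window 'b' -> no
Total matches: 6

6


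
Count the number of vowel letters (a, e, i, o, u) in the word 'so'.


Scanning each character of 'so':
  Position 1: 's' -> consonant (running count: 0)
  Position 2: 'o' -> vowel (running count: 1)
Total vowels: 1

1


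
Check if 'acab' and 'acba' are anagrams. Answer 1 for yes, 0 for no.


Sort characters of 'acab': 'aabc'
Sort characters of 'acba': 'aabc'
Sorted forms match -> they ARE anagrams
Result: 1

1


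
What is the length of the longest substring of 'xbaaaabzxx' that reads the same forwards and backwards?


Scanning 'xbaaaabzxx' for palindromic substrings.
Substring at positions 1-6: 'baaaab'.
Check: reverse('baaaab') = 'baaaab' -> palindrome confirmed.
Neighbouring characters ('x' / 'z') break symmetry, so it cannot extend further.
No longer palindromic substring exists; longest length = 6

6


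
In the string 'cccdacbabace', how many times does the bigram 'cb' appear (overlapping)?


Scanning 'cccdacbabace' for bigram 'cb':
  Position 0: 'cc' -> no
  Position 1: 'cc' -> no
  Position 2: 'cd' -> no
  Position 3: 'da' -> no
  Position 4: 'ac' -> no
  Position 5: 'cb' -> MATCH
  Position 6: 'ba' -> no
  Position 7: 'ab' -> no
  Position 8: 'ba' -> no
  Position 9: 'ac' -> no
  Position 10: 'ce' -> no
Total matches: 1

1


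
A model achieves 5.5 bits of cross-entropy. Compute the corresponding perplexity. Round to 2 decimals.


Perplexity formula: PP = 2^H
H = 5.5
PP = 2^5.5
Decompose: 2^5.5 = 2^5 * 2^0.5 = 2^5 * sqrt(2)
2^5 = 32, sqrt(2) ~ 1.4142136
PP ~ 32 * 1.4142136 = 45.2548352
Rounded to 2 decimals: 45.25

45.25


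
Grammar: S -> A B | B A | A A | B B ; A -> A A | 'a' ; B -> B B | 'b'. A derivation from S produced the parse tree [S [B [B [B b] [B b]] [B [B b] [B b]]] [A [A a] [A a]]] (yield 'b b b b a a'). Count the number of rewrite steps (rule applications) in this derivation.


Every bracketed nonterminal node [X ...] in the tree is produced by exactly one rule application.
Reading the tree off as a leftmost derivation:
  Step 1: S  =>  B A   (applied S -> B A)
  Step 2: B A  =>  B B A   (applied B -> B B)
  Step 3: B B A  =>  B B B A   (applied B -> B B)
  Step 4: B B B A  =>  b B B A   (applied B -> b)
  Step 5: b B B A  =>  b b B A   (applied B -> b)
  Step 6: b b B A  =>  b b B B A   (applied B -> B B)
  Step 7: b b B B A  =>  b b b B A   (applied B -> b)
  Step 8: b b b B A  =>  b b b b A   (applied B -> b)
  Step 9: b b b b A  =>  b b b b A A   (applied A -> A A)
  Step 10: b b b b A A  =>  b b b b a A   (applied A -> a)
  Step 11: b b b b a A  =>  b b b b a a   (applied A -> a)
Final yield: b b b b a a
Total rewrite steps: 11

11


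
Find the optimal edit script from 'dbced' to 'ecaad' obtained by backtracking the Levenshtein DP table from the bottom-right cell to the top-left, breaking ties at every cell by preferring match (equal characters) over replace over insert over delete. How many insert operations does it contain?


Edit distance = 4. Backtracking from cell (5, 5) with preference match > replace > insert > delete,
then listing the resulting alignment 'dbced' -> 'ecaad' left to right:
  Step 1: replace d->e
  Step 2: replace b->c
  Step 3: replace c->a
  Step 4: replace e->a
  Step 5: keep 'd'
Total insertions: 0

0


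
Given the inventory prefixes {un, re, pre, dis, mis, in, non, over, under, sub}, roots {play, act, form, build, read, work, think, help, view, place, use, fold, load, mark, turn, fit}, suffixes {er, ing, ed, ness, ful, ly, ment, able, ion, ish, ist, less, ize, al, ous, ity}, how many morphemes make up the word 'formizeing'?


Segmenting 'formizeing' against the inventory:
  'form' -> root (morpheme 1)
  'ize' -> suffix (morpheme 2)
  'ing' -> suffix (morpheme 3)
Total morphemes: 3

3


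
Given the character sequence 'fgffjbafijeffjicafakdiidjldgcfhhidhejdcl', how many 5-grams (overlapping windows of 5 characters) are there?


String 'fgffjbafijeffjicafakdiidjldgcfhhidhejdcl' has length L = 40.
Number of overlapping n-grams = L - n + 1
Substituting: 40 - 5 + 1 = 36

36


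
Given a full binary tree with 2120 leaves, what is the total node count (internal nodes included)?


Leaf nodes (terminals): 2120
Internal nodes = n - 1 = 2120 - 1 = 2119
Total = leaves + internal = 2120 + 2119 = 4239

4239


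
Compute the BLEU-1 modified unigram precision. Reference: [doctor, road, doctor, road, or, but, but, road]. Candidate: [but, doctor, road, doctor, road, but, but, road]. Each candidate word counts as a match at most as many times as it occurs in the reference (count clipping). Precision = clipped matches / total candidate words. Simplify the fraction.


Reference word counts: {'but': 2, 'doctor': 2, 'or': 1, 'road': 3}
Checking each candidate word (with clipping):
  'but' -> in reference (ref count 2, used 1/2) -> match (matches: 1)
  'doctor' -> in reference (ref count 2, used 1/2) -> match (matches: 2)
  'road' -> in reference (ref count 3, used 1/3) -> match (matches: 3)
  'doctor' -> in reference (ref count 2, used 2/2) -> match (matches: 4)
  'road' -> in reference (ref count 3, used 2/3) -> match (matches: 5)
  'but' -> in reference (ref count 2, used 2/2) -> match (matches: 6)
  'but' -> ref count 2 already used up (2/2) -> clipped, no match (matches: 6)
  'road' -> in reference (ref count 3, used 3/3) -> match (matches: 7)
Clipped matches: 7, Candidate length: 8
Precision = 7/8

7/8


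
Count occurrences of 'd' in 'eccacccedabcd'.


Scanning 'eccacccedabcd' for 'd':
  Position 8: 'd' -> MATCH (count: 1)
  Position 12: 'd' -> MATCH (count: 2)
Total occurrences of 'd': 2

2


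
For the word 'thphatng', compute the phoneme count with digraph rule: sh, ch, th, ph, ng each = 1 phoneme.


Parsing 'thphatng' greedily, digraphs first:
  'th' -> digraph (1 consonant phoneme) (phonemes so far: 1)
  'ph' -> digraph (1 consonant phoneme) (phonemes so far: 2)
  'a' -> vowel phoneme (phonemes so far: 3)
  't' -> consonant phoneme (phonemes so far: 4)
  'ng' -> digraph (1 consonant phoneme) (phonemes so far: 5)
Total phonemes: 5

5


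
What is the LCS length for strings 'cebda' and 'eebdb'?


DP table for LCS of 'cebda' and 'eebdb':
       e  e  b  d  b
    0  0  0  0  0  0
  c 0  0  0  0  0  0
  e 0  1  1  1  1  1
  b 0  1  1  2  2  2
  d 0  1  1  2  3  3
  a 0  1  1  2  3  3
LCS: 'ebd'
LCS length = 3

3


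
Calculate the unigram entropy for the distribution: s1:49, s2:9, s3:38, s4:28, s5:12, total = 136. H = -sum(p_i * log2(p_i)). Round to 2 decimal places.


Computing entropy H = -sum(p_i * log2(p_i)):
  s1: p = 49/136 = 0.3603, -p*log2(p) = 0.5306
  s2: p = 9/136 = 0.0662, -p*log2(p) = 0.2592
  s3: p = 38/136 = 0.2794, -p*log2(p) = 0.5140
  s4: p = 28/136 = 0.2059, -p*log2(p) = 0.4694
  s5: p = 12/136 = 0.0882, -p*log2(p) = 0.3090
H = sum of terms = 2.0822
Rounded to 2 decimals: 2.08

2.08


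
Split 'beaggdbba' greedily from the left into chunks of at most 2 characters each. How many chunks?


'beaggdbba' has 9 characters.
Chunking with max size 2:
  Chunk 1: 'be' (positions 0-1)
  Chunk 2: 'ag' (positions 2-3)
  Chunk 3: 'gd' (positions 4-5)
  Chunk 4: 'bb' (positions 6-7)
  Chunk 5: 'a' (positions 8-8)
Total chunks: ceil(9 / 2) = 5

5


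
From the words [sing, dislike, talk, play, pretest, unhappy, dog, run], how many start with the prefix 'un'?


Checking each word for prefix 'un':
  'sing' -> no (count: 0)
  'dislike' -> no (count: 0)
  'talk' -> no (count: 0)
  'play' -> no (count: 0)
  'pretest' -> no (count: 0)
  'unhappy' -> YES, starts with 'un' (count: 1)
  'dog' -> no (count: 1)
  'run' -> no (count: 1)
Total with prefix 'un': 1

1


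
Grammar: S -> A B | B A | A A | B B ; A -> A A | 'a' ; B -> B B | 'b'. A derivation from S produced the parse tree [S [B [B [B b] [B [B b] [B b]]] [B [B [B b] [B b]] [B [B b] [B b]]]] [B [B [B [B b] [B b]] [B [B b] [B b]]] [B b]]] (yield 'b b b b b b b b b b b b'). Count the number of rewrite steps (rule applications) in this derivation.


Every bracketed nonterminal node [X ...] in the tree is produced by exactly one rule application.
Reading the tree off as a leftmost derivation:
  Step 1: S  =>  B B   (applied S -> B B)
  Step 2: B B  =>  B B B   (applied B -> B B)
  Step 3: B B B  =>  B B B B   (applied B -> B B)
  Step 4: B B B B  =>  b B B B   (applied B -> b)
  Step 5: b B B B  =>  b B B B B   (applied B -> B B)
  Step 6: b B B B B  =>  b b B B B   (applied B -> b)
  Step 7: b b B B B  =>  b b b B B   (applied B -> b)
  Step 8: b b b B B  =>  b b b B B B   (applied B -> B B)
  Step 9: b b b B B B  =>  b b b B B B B   (applied B -> B B)
  Step 10: b b b B B B B  =>  b b b b B B B   (applied B -> b)
  Step 11: b b b b B B B  =>  b b b b b B B   (applied B -> b)
  Step 12: b b b b b B B  =>  b b b b b B B B   (applied B -> B B)
  Step 13: b b b b b B B B  =>  b b b b b b B B   (applied B -> b)
  Step 14: b b b b b b B B  =>  b b b b b b b B   (applied B -> b)
  Step 15: b b b b b b b B  =>  b b b b b b b B B   (applied B -> B B)
  Step 16: b b b b b b b B B  =>  b b b b b b b B B B   (applied B -> B B)
  Step 17: b b b b b b b B B B  =>  b b b b b b b B B B B   (applied B -> B B)
  Step 18: b b b b b b b B B B B  =>  b b b b b b b b B B B   (applied B -> b)
  Step 19: b b b b b b b b B B B  =>  b b b b b b b b b B B   (applied B -> b)
  Step 20: b b b b b b b b b B B  =>  b b b b b b b b b B B B   (applied B -> B B)
  Step 21: b b b b b b b b b B B B  =>  b b b b b b b b b b B B   (applied B -> b)
  Step 22: b b b b b b b b b b B B  =>  b b b b b b b b b b b B   (applied B -> b)
  Step 23: b b b b b b b b b b b B  =>  b b b b b b b b b b b b   (applied B -> b)
Final yield: b b b b b b b b b b b b
Total rewrite steps: 23

23


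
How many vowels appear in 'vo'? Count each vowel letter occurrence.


Scanning each character of 'vo':
  Position 1: 'v' -> consonant (running count: 0)
  Position 2: 'o' -> vowel (running count: 1)
Total vowels: 1

1


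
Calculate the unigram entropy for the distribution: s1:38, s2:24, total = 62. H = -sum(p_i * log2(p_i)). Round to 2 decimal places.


Computing entropy H = -sum(p_i * log2(p_i)):
  s1: p = 38/62 = 0.6129, -p*log2(p) = 0.4329
  s2: p = 24/62 = 0.3871, -p*log2(p) = 0.5300
H = sum of terms = 0.9629
Rounded to 2 decimals: 0.96

0.96


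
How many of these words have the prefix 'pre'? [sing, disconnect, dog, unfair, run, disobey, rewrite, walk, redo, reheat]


Checking each word for prefix 'pre':
  'sing' -> no (count: 0)
  'disconnect' -> no (count: 0)
  'dog' -> no (count: 0)
  'unfair' -> no (count: 0)
  'run' -> no (count: 0)
  'disobey' -> no (count: 0)
  'rewrite' -> no (count: 0)
  'walk' -> no (count: 0)
  'redo' -> no (count: 0)
  'reheat' -> no (count: 0)
Total with prefix 'pre': 0

0


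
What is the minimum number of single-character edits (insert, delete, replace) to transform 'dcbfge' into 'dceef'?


Building DP table for s1='dcbfge' (len 6) and s2='dceef' (len 5):
       d  c  e  e  f
    0  1  2  3  4  5
  d 1  0  1  2  3  4
  c 2  1  0  1  2  3
  b 3  2  1  1  2  3
  f 4  3  2  2  2  2
  g 5  4  3  3  3  3
  e 6  5  4  3  3  4
Edit distance = dp[6][5] = 4

4


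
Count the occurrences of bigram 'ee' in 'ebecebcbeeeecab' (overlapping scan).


Scanning 'ebecebcbeeeecab' for bigram 'ee':
  Position 0: 'eb' -> no
  Position 1: 'be' -> no
  Position 2: 'ec' -> no
  Position 3: 'ce' -> no
  Position 4: 'eb' -> no
  Position 5: 'bc' -> no
  Position 6: 'cb' -> no
  Position 7: 'be' -> no
  Position 8: 'ee' -> MATCH
  Position 9: 'ee' -> MATCH
  Position 10: 'ee' -> MATCH
  Position 11: 'ec' -> no
  Position 12: 'ca' -> no
  Position 13: 'ab' -> no
Total matches: 3

3


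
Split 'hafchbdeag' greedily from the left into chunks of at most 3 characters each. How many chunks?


'hafchbdeag' has 10 characters.
Chunking with max size 3:
  Chunk 1: 'haf' (positions 0-2)
  Chunk 2: 'chb' (positions 3-5)
  Chunk 3: 'dea' (positions 6-8)
  Chunk 4: 'g' (positions 9-9)
Total chunks: ceil(10 / 3) = 4

4


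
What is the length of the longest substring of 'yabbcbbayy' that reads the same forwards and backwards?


Scanning 'yabbcbbayy' for palindromic substrings.
Substring at positions 0-8: 'yabbcbbay'.
Check: reverse('yabbcbbay') = 'yabbcbbay' -> palindrome confirmed.
Neighbouring characters ('-' / 'y') break symmetry, so it cannot extend further.
No longer palindromic substring exists; longest length = 9

9


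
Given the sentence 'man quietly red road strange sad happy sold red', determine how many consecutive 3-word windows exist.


Word trigrams from [9] words:
  Trigram 1: (man quietly red)
  Trigram 2: (quietly red road)
  Trigram 3: (red road strange)
  Trigram 4: (road strange sad)
  Trigram 5: (strange sad happy)
  Trigram 6: (sad happy sold)
  Trigram 7: (happy sold red)
Total word trigrams: 9 - 2 = 7

7


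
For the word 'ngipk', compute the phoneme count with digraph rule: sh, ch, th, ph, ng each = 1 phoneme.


Parsing 'ngipk' greedily, digraphs first:
  'ng' -> digraph (1 consonant phoneme) (phonemes so far: 1)
  'i' -> vowel phoneme (phonemes so far: 2)
  'p' -> consonant phoneme (phonemes so far: 3)
  'k' -> consonant phoneme (phonemes so far: 4)
Total phonemes: 4

4


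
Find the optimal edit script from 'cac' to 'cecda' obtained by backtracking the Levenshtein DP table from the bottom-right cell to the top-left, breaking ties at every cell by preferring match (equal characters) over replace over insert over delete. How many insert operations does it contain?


Edit distance = 3. Backtracking from cell (3, 5) with preference match > replace > insert > delete,
then listing the resulting alignment 'cac' -> 'cecda' left to right:
  Step 1: keep 'c'
  Step 2: replace a->e
  Step 3: keep 'c'
  Step 4: insert 'd' [insertion #1]
  Step 5: insert 'a' [insertion #2]
Total insertions: 2

2


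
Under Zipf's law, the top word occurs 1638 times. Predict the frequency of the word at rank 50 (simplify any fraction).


Zipf's law: freq(rank) = f1 / rank
f1 = 1638, rank = 50
freq = 1638 / 50
GCD(1638, 50) = 2
Simplified: 819/25

819/25


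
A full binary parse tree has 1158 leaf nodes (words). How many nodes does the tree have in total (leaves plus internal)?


Leaf nodes (terminals): 1158
Internal nodes = n - 1 = 1158 - 1 = 1157
Total = leaves + internal = 1158 + 1157 = 2315

2315


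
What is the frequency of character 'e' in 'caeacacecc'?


Scanning 'caeacacecc' for 'e':
  Position 2: 'e' -> MATCH (count: 1)
  Position 7: 'e' -> MATCH (count: 2)
Total occurrences of 'e': 2

2


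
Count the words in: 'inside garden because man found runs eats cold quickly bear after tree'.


Counting words by splitting on spaces:
  Word 1: 'inside'
  Word 2: 'garden'
  Word 3: 'because'
  Word 4: 'man'
  Word 5: 'found'
  Word 6: 'runs'
  Word 7: 'eats'
  Word 8: 'cold'
  Word 9: 'quickly'
  Word 10: 'bear'
  Word 11: 'after'
  Word 12: 'tree'
Total words: 12

12


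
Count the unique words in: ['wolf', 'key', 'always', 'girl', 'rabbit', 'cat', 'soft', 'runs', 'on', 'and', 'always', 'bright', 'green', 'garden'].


Listing all tokens and tracking unique types:
  Token 1: 'wolf' -> NEW (unique so far: 1)
  Token 2: 'key' -> NEW (unique so far: 2)
  Token 3: 'always' -> NEW (unique so far: 3)
  Token 4: 'girl' -> NEW (unique so far: 4)
  Token 5: 'rabbit' -> NEW (unique so far: 5)
  Token 6: 'cat' -> NEW (unique so far: 6)
  Token 7: 'soft' -> NEW (unique so far: 7)
  Token 8: 'runs' -> NEW (unique so far: 8)
  Token 9: 'on' -> NEW (unique so far: 9)
  Token 10: 'and' -> NEW (unique so far: 10)
  Token 11: 'always' -> duplicate (unique so far: 10)
  Token 12: 'bright' -> NEW (unique so far: 11)
  Token 13: 'green' -> NEW (unique so far: 12)
  Token 14: 'garden' -> NEW (unique so far: 13)
Unique types: ('always', 'and', 'bright', 'cat', 'garden', 'girl', 'green', 'key', 'on', 'rabbit', 'runs', 'soft', 'wolf')
Vocabulary size: 13

13


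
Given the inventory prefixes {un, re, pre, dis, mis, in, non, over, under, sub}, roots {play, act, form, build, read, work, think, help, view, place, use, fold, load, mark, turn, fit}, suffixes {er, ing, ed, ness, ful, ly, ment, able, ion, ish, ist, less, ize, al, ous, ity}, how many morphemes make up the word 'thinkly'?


Segmenting 'thinkly' against the inventory:
  'think' -> root (morpheme 1)
  'ly' -> suffix (morpheme 2)
Total morphemes: 2

2


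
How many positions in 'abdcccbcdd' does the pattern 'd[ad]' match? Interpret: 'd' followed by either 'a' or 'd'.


Pattern: d[ad] means 'd' followed by either 'a' or 'd'.
Scanning 'abdcccbcdd' position-by-position:
  Pos 0: window 'ab' -> no
  Pos 1: window 'bd' -> no
  Pos 2: window 'dc' -> no
  Pos 3: window 'cc' -> no
  Pos 4: window 'cc' -> no
  Pos 5: window 'cb' -> no
  Pos 6: window 'bc' -> no
  Pos 7: window 'cd' -> no
  Pos 8: window 'dd' -> MATCH
  Pos 9: window 'd' -> no
Total matches: 1

1


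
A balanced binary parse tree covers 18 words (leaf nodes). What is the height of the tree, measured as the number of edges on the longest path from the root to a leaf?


In a balanced binary tree with n leaves the deepest leaf is ceil(log2(n)) edges below the root.
log2(18) = 4.1699
ceil(4.1699) = 5
height (edges) = 5

5


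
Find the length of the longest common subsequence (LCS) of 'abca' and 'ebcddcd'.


DP table for LCS of 'abca' and 'ebcddcd':
       e  b  c  d  d  c  d
    0  0  0  0  0  0  0  0
  a 0  0  0  0  0  0  0  0
  b 0  0  1  1  1  1  1  1
  c 0  0  1  2  2  2  2  2
  a 0  0  1  2  2  2  2  2
LCS: 'bc'
LCS length = 2

2


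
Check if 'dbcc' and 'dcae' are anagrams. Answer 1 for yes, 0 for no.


Sort characters of 'dbcc': 'bccd'
Sort characters of 'dcae': 'acde'
Sorted forms differ -> they are NOT anagrams
Result: 0

0


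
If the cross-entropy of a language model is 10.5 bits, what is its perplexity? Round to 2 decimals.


Perplexity formula: PP = 2^H
H = 10.5
PP = 2^10.5
Decompose: 2^10.5 = 2^10 * 2^0.5 = 2^10 * sqrt(2)
2^10 = 1024, sqrt(2) ~ 1.4142136
PP ~ 1024 * 1.4142136 = 1448.1547264
Rounded to 2 decimals: 1448.15

1448.15


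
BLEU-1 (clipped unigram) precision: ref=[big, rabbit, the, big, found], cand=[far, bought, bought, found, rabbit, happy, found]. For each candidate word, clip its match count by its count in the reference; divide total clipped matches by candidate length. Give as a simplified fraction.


Reference word counts: {'big': 2, 'found': 1, 'rabbit': 1, 'the': 1}
Checking each candidate word (with clipping):
  'far' -> not in reference -> no match (matches: 0)
  'bought' -> not in reference -> no match (matches: 0)
  'bought' -> not in reference -> no match (matches: 0)
  'found' -> in reference (ref count 1, used 1/1) -> match (matches: 1)
  'rabbit' -> in reference (ref count 1, used 1/1) -> match (matches: 2)
  'happy' -> not in reference -> no match (matches: 2)
  'found' -> ref count 1 already used up (1/1) -> clipped, no match (matches: 2)
Clipped matches: 2, Candidate length: 7
Precision = 2/7

2/7


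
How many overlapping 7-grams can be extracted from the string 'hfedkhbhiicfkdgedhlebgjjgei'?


String 'hfedkhbhiicfkdgedhlebgjjgei' has length L = 27.
Number of overlapping n-grams = L - n + 1
Substituting: 27 - 7 + 1 = 21

21


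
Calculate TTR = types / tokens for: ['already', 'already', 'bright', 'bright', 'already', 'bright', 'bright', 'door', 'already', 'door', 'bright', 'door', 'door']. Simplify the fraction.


Tokens: 13
Unique types: ('already', 'bright', 'door') = 3
TTR = 3/13
Already in lowest terms.

3/13


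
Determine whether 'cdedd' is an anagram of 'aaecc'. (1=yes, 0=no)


Sort characters of 'cdedd': 'cddde'
Sort characters of 'aaecc': 'aacce'
Sorted forms differ -> they are NOT anagrams
Result: 0

0


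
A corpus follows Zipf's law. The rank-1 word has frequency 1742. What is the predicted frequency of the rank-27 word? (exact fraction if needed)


Zipf's law: freq(rank) = f1 / rank
f1 = 1742, rank = 27
freq = 1742 / 27
GCD(1742, 27) = 1
Simplified: 1742/27

1742/27


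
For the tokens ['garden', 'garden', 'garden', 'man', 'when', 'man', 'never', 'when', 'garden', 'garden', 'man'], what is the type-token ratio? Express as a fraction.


Tokens: 11
Unique types: ('garden', 'man', 'never', 'when') = 4
TTR = 4/11
Already in lowest terms.

4/11


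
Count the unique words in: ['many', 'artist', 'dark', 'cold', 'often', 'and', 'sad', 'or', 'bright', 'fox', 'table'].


Listing all tokens and tracking unique types:
  Token 1: 'many' -> NEW (unique so far: 1)
  Token 2: 'artist' -> NEW (unique so far: 2)
  Token 3: 'dark' -> NEW (unique so far: 3)
  Token 4: 'cold' -> NEW (unique so far: 4)
  Token 5: 'often' -> NEW (unique so far: 5)
  Token 6: 'and' -> NEW (unique so far: 6)
  Token 7: 'sad' -> NEW (unique so far: 7)
  Token 8: 'or' -> NEW (unique so far: 8)
  Token 9: 'bright' -> NEW (unique so far: 9)
  Token 10: 'fox' -> NEW (unique so far: 10)
  Token 11: 'table' -> NEW (unique so far: 11)
Unique types: ('and', 'artist', 'bright', 'cold', 'dark', 'fox', 'many', 'often', 'or', 'sad', 'table')
Vocabulary size: 11

11


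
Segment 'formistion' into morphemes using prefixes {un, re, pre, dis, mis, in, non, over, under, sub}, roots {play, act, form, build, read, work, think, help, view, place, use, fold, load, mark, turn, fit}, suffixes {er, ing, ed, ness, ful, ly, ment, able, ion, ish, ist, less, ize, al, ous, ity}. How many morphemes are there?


Segmenting 'formistion' against the inventory:
  'form' -> root (morpheme 1)
  'ist' -> suffix (morpheme 2)
  'ion' -> suffix (morpheme 3)
Total morphemes: 3

3


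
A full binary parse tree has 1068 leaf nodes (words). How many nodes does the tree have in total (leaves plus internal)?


Leaf nodes (terminals): 1068
Internal nodes = n - 1 = 1068 - 1 = 1067
Total = leaves + internal = 1068 + 1067 = 2135

2135


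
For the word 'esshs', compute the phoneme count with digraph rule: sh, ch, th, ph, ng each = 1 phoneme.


Parsing 'esshs' greedily, digraphs first:
  'e' -> vowel phoneme (phonemes so far: 1)
  's' -> consonant phoneme (phonemes so far: 2)
  'sh' -> digraph (1 consonant phoneme) (phonemes so far: 3)
  's' -> consonant phoneme (phonemes so far: 4)
Total phonemes: 4

4


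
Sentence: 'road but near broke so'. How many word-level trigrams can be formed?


Word trigrams from [5] words:
  Trigram 1: (road but near)
  Trigram 2: (but near broke)
  Trigram 3: (near broke so)
Total word trigrams: 5 - 2 = 3

3


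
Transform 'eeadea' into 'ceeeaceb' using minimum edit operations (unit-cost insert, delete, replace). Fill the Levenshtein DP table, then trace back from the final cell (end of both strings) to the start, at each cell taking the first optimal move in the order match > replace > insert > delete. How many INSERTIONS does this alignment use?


Edit distance = 4. Backtracking from cell (6, 8) with preference match > replace > insert > delete,
then listing the resulting alignment 'eeadea' -> 'ceeeaceb' left to right:
  Step 1: insert 'c' [insertion #1]
  Step 2: insert 'e' [insertion #2]
  Step 3: keep 'e'
  Step 4: keep 'e'
  Step 5: keep 'a'
  Step 6: replace d->c
  Step 7: keep 'e'
  Step 8: replace a->b
Total insertions: 2

2


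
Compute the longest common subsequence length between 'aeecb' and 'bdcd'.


DP table for LCS of 'aeecb' and 'bdcd':
       b  d  c  d
    0  0  0  0  0
  a 0  0  0  0  0
  e 0  0  0  0  0
  e 0  0  0  0  0
  c 0  0  0  1  1
  b 0  1  1  1  1
LCS: 'c'
LCS length = 1

1


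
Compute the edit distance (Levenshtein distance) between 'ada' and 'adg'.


Building DP table for s1='ada' (len 3) and s2='adg' (len 3):
       a  d  g
    0  1  2  3
  a 1  0  1  2
  d 2  1  0  1
  a 3  2  1  1
Edit distance = dp[3][3] = 1

1


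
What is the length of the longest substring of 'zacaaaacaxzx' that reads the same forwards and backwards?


Scanning 'zacaaaacaxzx' for palindromic substrings.
Substring at positions 1-8: 'acaaaaca'.
Check: reverse('acaaaaca') = 'acaaaaca' -> palindrome confirmed.
Neighbouring characters ('z' / 'x') break symmetry, so it cannot extend further.
No longer palindromic substring exists; longest length = 8

8


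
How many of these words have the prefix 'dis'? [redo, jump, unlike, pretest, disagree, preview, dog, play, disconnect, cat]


Checking each word for prefix 'dis':
  'redo' -> no (count: 0)
  'jump' -> no (count: 0)
  'unlike' -> no (count: 0)
  'pretest' -> no (count: 0)
  'disagree' -> YES, starts with 'dis' (count: 1)
  'preview' -> no (count: 1)
  'dog' -> no (count: 1)
  'play' -> no (count: 1)
  'disconnect' -> YES, starts with 'dis' (count: 2)
  'cat' -> no (count: 2)
Total with prefix 'dis': 2

2


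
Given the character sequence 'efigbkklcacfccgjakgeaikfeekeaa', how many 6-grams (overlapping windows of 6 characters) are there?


String 'efigbkklcacfccgjakgeaikfeekeaa' has length L = 30.
Number of overlapping n-grams = L - n + 1
Substituting: 30 - 6 + 1 = 25

25


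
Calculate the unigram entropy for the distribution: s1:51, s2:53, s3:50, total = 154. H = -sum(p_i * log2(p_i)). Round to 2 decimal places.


Computing entropy H = -sum(p_i * log2(p_i)):
  s1: p = 51/154 = 0.3312, -p*log2(p) = 0.5280
  s2: p = 53/154 = 0.3442, -p*log2(p) = 0.5296
  s3: p = 50/154 = 0.3247, -p*log2(p) = 0.5269
H = sum of terms = 1.5845
Rounded to 2 decimals: 1.58

1.58


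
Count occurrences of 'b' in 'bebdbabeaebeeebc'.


Scanning 'bebdbabeaebeeebc' for 'b':
  Position 0: 'b' -> MATCH (count: 1)
  Position 2: 'b' -> MATCH (count: 2)
  Position 4: 'b' -> MATCH (count: 3)
  Position 6: 'b' -> MATCH (count: 4)
  Position 10: 'b' -> MATCH (count: 5)
  Position 14: 'b' -> MATCH (count: 6)
Total occurrences of 'b': 6

6


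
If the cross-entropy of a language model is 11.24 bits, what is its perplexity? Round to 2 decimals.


Perplexity formula: PP = 2^H
H = 11.24
PP = 2^11.24
Decompose: 2^11.24 = 2^11 * 2^0.24
2^11 = 2048, 2^0.24 ~ 1.1809927
PP ~ 2048 * 1.1809927 = 2418.6730496
Rounded to 2 decimals: 2418.67

2418.67


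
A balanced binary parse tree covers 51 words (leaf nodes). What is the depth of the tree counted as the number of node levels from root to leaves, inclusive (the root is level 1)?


In a balanced binary tree with n leaves the deepest leaf is ceil(log2(n)) edges below the root,
so counting node levels inclusive of root and leaves gives ceil(log2(n)) + 1 levels.
log2(51) = 5.6724
ceil(5.6724) = 6
levels = 6 + 1 = 7

7


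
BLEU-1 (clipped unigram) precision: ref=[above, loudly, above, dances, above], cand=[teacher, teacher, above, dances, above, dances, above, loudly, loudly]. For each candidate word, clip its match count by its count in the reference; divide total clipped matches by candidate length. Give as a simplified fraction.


Reference word counts: {'above': 3, 'dances': 1, 'loudly': 1}
Checking each candidate word (with clipping):
  'teacher' -> not in reference -> no match (matches: 0)
  'teacher' -> not in reference -> no match (matches: 0)
  'above' -> in reference (ref count 3, used 1/3) -> match (matches: 1)
  'dances' -> in reference (ref count 1, used 1/1) -> match (matches: 2)
  'above' -> in reference (ref count 3, used 2/3) -> match (matches: 3)
  'dances' -> ref count 1 already used up (1/1) -> clipped, no match (matches: 3)
  'above' -> in reference (ref count 3, used 3/3) -> match (matches: 4)
  'loudly' -> in reference (ref count 1, used 1/1) -> match (matches: 5)
  'loudly' -> ref count 1 already used up (1/1) -> clipped, no match (matches: 5)
Clipped matches: 5, Candidate length: 9
Precision = 5/9

5/9


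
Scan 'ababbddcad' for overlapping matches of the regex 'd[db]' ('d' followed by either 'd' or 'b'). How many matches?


Pattern: d[db] means 'd' followed by either 'd' or 'b'.
Scanning 'ababbddcad' position-by-position:
  Pos 0: window 'ab' -> no
  Pos 1: window 'ba' -> no
  Pos 2: window 'ab' -> no
  Pos 3: window 'bb' -> no
  Pos 4: window 'bd' -> no
  Pos 5: window 'dd' -> MATCH
  Pos 6: window 'dc' -> no
  Pos 7: window 'ca' -> no
  Pos 8: window 'ad' -> no
  Pos 9: window 'd' -> no
Total matches: 1

1


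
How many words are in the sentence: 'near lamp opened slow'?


Counting words by splitting on spaces:
  Word 1: 'near'
  Word 2: 'lamp'
  Word 3: 'opened'
  Word 4: 'slow'
Total words: 4

4


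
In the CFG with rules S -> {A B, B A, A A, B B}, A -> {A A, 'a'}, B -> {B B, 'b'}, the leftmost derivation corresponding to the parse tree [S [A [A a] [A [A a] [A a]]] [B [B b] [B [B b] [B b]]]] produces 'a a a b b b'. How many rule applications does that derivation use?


Every bracketed nonterminal node [X ...] in the tree is produced by exactly one rule application.
Reading the tree off as a leftmost derivation:
  Step 1: S  =>  A B   (applied S -> A B)
  Step 2: A B  =>  A A B   (applied A -> A A)
  Step 3: A A B  =>  a A B   (applied A -> a)
  Step 4: a A B  =>  a A A B   (applied A -> A A)
  Step 5: a A A B  =>  a a A B   (applied A -> a)
  Step 6: a a A B  =>  a a a B   (applied A -> a)
  Step 7: a a a B  =>  a a a B B   (applied B -> B B)
  Step 8: a a a B B  =>  a a a b B   (applied B -> b)
  Step 9: a a a b B  =>  a a a b B B   (applied B -> B B)
  Step 10: a a a b B B  =>  a a a b b B   (applied B -> b)
  Step 11: a a a b b B  =>  a a a b b b   (applied B -> b)
Final yield: a a a b b b
Total rewrite steps: 11

11


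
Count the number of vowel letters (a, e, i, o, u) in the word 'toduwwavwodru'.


Scanning each character of 'toduwwavwodru':
  Position 1: 't' -> consonant (running count: 0)
  Position 2: 'o' -> vowel (running count: 1)
  Position 3: 'd' -> consonant (running count: 1)
  Position 4: 'u' -> vowel (running count: 2)
  Position 5: 'w' -> consonant (running count: 2)
  Position 6: 'w' -> consonant (running count: 2)
  Position 7: 'a' -> vowel (running count: 3)
  Position 8: 'v' -> consonant (running count: 3)
  Position 9: 'w' -> consonant (running count: 3)
  Position 10: 'o' -> vowel (running count: 4)
  Position 11: 'd' -> consonant (running count: 4)
  Position 12: 'r' -> consonant (running count: 4)
  Position 13: 'u' -> vowel (running count: 5)
Total vowels: 5

5
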